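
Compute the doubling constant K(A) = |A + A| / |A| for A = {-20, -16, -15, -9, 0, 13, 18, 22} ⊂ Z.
K = |A + A| / |A| = 33/8

Enumerate A + A = {a + b : a, b ∈ A}. With |A| = 8, there are |A|^2 = 64 ordered sum pairs; collecting distinct values, A + A = {-40, -36, -35, -32, -31, -30, -29, -25, -24, -20, -18, -16, -15, -9, -7, -3, -2, 0, 2, 3, 4, 6, 7, 9, 13, 18, 22, 26, 31, 35, 36, 40, 44}, so |A + A| = 33. Thus K = 33/8. For comparison, the minimum possible |A + A| over all 8-element sets is 2·8 − 1 = 15 (so min K = 15/8), attained only by arithmetic progressions.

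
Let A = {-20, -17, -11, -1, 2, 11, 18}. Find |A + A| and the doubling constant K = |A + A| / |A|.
K = |A + A| / |A| = 24/7

Enumerate A + A = {a + b : a, b ∈ A}. With |A| = 7, there are |A|^2 = 49 ordered sum pairs; collecting distinct values, A + A = {-40, -37, -34, -31, -28, -22, -21, -18, -15, -12, -9, -6, -2, 0, 1, 4, 7, 10, 13, 17, 20, 22, 29, 36}, so |A + A| = 24. Thus K = 24/7. For comparison, the minimum possible |A + A| over all 7-element sets is 2·7 − 1 = 13 (so min K = 13/7), attained only by arithmetic progressions.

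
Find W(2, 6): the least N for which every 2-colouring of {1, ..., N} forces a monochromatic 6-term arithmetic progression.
W(2, 6) = 1132

This is a classical value, W(2, 6) = 1132, established by combining an explicit 2-colouring of {1, ..., 1131} with no monochromatic 6-AP (giving the lower bound W(2, 6) > 1131) and a finite case analysis / exhaustive computer search showing every 2-colouring of {1, ..., 1132} has such an AP.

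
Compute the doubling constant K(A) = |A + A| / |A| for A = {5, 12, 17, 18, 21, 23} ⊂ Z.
K = |A + A| / |A| = 20/6 = 10/3

Enumerate A + A = {a + b : a, b ∈ A}. With |A| = 6, there are |A|^2 = 36 ordered sum pairs; collecting distinct values, A + A = {10, 17, 22, 23, 24, 26, 28, 29, 30, 33, 34, 35, 36, 38, 39, 40, 41, 42, 44, 46}, so |A + A| = 20. Thus K = 20/6 = 10/3. For comparison, the minimum possible |A + A| over all 6-element sets is 2·6 − 1 = 11 (so min K = 11/6), attained only by arithmetic progressions.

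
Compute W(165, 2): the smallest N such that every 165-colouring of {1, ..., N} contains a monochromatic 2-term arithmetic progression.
W(165, 2) = 165 + 1 = 166

A 2-term AP is any pair of integers, so a monochromatic 2-AP exists iff some colour is used at least twice. With 165 colours, the colouring i ↦ i on {1, ..., 165} uses each colour once, avoiding any monochromatic pair, so W(165, 2) > 165. For {1, ..., 166}, pigeonhole forces two integers of the same colour, which form a monochromatic 2-AP. Hence W(165, 2) = 166.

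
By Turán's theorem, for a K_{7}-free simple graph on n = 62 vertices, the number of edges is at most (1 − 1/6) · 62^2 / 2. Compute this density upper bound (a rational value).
Turán density bound = (5/6) · 62^2/2 = 4805/3 ≈ 1601.6667

Turán's theorem: ex(n, K_{r+1}) is achieved by the complete r-partite Turán graph T(n, r) with parts as balanced as possible, and is at most (1 − 1/r) · n^2/2. For r = 6, n = 62: the density bound is (5/6) · 3844/2 = 4805/3 ≈ 1601.6667. The integer-valued extremum is e(T(62, 6)) = 1601, which is strictly less than the density bound 4805/3 since 6 ∤ 62 (the parts of T(62, 6) cannot all be equal).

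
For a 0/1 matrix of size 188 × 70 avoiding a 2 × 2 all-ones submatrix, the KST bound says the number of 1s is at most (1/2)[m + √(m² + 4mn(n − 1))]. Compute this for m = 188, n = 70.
z(188, 70; 2, 2) ≤ (1/2)[188 + √(188² + 4·188·70·69)] = (1/2)[188 + √3667504] = 1051.5364

Kővári–Sós–Turán: let r_1, ..., r_188 be the row sums and z = Σ r_i the total number of 1s. Each pair of columns can share at most one row with both entries 1 (else a 2×2 all-ones block appears), so Σ_i C(r_i, 2) ≤ C(70, 2) = 2415. By convexity Σ_i C(r_i, 2) ≥ 188·C(z/188, 2) = z(z − 188)/(2·188), giving z² − 188z − 188·70·69 ≤ 0 and hence z ≤ (1/2)[188 + √(35344 + 4·908040)] = (1/2)[188 + √3667504] ≈ (1/2)(188 + 1915.0728) = 1051.5364.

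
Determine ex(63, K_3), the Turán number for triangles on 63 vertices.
ex(63, K_3) = ⌊63^2/4⌋ = 992

Mantel (1907): a triangle-free graph on n vertices has at most ⌊n^2/4⌋ edges, with equality for the complete bipartite graph K_{⌊n/2⌋, ⌈n/2⌉}. For n = 63: ⌊63^2/4⌋ = ⌊3969/4⌋ = 992. The extremal graph is K_{31, 32}, which has 31·32 = 992 edges.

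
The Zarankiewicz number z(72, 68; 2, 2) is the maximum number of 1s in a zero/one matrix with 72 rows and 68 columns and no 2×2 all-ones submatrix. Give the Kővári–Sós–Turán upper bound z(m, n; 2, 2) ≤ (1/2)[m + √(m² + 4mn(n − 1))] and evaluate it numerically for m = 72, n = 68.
z(72, 68; 2, 2) ≤ (1/2)[72 + √(72² + 4·72·68·67)] = (1/2)[72 + √1317312] = 609.8711

Kővári–Sós–Turán: let r_1, ..., r_72 be the row sums and z = Σ r_i the total number of 1s. Each pair of columns can share at most one row with both entries 1 (else a 2×2 all-ones block appears), so Σ_i C(r_i, 2) ≤ C(68, 2) = 2278. By convexity Σ_i C(r_i, 2) ≥ 72·C(z/72, 2) = z(z − 72)/(2·72), giving z² − 72z − 72·68·67 ≤ 0 and hence z ≤ (1/2)[72 + √(5184 + 4·328032)] = (1/2)[72 + √1317312] ≈ (1/2)(72 + 1147.7421) = 609.8711.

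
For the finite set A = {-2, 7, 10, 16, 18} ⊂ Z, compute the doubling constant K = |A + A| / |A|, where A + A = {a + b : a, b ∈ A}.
K = |A + A| / |A| = 14/5

Enumerate A + A = {a + b : a, b ∈ A}. With |A| = 5, there are |A|^2 = 25 ordered sum pairs; collecting distinct values, A + A = {-4, 5, 8, 14, 16, 17, 20, 23, 25, 26, 28, 32, 34, 36}, so |A + A| = 14. Thus K = 14/5. For comparison, the minimum possible |A + A| over all 5-element sets is 2·5 − 1 = 9 (so min K = 9/5), attained only by arithmetic progressions.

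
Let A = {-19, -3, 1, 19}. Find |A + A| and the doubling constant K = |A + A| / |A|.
K = |A + A| / |A| = 10/4 = 5/2

Enumerate A + A = {a + b : a, b ∈ A}. With |A| = 4, there are |A|^2 = 16 ordered sum pairs; collecting distinct values, A + A = {-38, -22, -18, -6, -2, 0, 2, 16, 20, 38}, so |A + A| = 10. Thus K = 10/4 = 5/2. For comparison, the minimum possible |A + A| over all 4-element sets is 2·4 − 1 = 7 (so min K = 7/4), attained only by arithmetic progressions.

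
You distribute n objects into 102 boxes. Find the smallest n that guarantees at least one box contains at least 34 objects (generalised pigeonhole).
n = (34 − 1)·102 + 1 = 3367

By the generalised pigeonhole principle, to guarantee some box contains ≥ r objects we need more than (r − 1) · k objects total. Threshold: n = (r − 1) · k + 1. With r = 34 and k = 102: n = 33 · 102 + 1 = 3366 + 1 = 3367. For n = 3366 = 33 · 102, we can put exactly 33 objects in every box, avoiding 34 in any single one — so 3367 is tight.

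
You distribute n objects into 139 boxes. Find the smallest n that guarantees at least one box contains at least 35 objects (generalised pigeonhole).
n = (35 − 1)·139 + 1 = 4727

By the generalised pigeonhole principle, to guarantee some box contains ≥ r objects we need more than (r − 1) · k objects total. Threshold: n = (r − 1) · k + 1. With r = 35 and k = 139: n = 34 · 139 + 1 = 4726 + 1 = 4727. For n = 4726 = 34 · 139, we can put exactly 34 objects in every box, avoiding 35 in any single one — so 4727 is tight.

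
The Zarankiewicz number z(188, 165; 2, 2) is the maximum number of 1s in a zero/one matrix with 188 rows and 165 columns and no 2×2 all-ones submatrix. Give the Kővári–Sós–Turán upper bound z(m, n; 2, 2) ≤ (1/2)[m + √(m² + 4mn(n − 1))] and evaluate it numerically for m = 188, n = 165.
z(188, 165; 2, 2) ≤ (1/2)[188 + √(188² + 4·188·165·164)] = (1/2)[188 + √20384464] = 2351.4579

Kővári–Sós–Turán: let r_1, ..., r_188 be the row sums and z = Σ r_i the total number of 1s. Each pair of columns can share at most one row with both entries 1 (else a 2×2 all-ones block appears), so Σ_i C(r_i, 2) ≤ C(165, 2) = 13530. By convexity Σ_i C(r_i, 2) ≥ 188·C(z/188, 2) = z(z − 188)/(2·188), giving z² − 188z − 188·165·164 ≤ 0 and hence z ≤ (1/2)[188 + √(35344 + 4·5087280)] = (1/2)[188 + √20384464] ≈ (1/2)(188 + 4514.9157) = 2351.4579.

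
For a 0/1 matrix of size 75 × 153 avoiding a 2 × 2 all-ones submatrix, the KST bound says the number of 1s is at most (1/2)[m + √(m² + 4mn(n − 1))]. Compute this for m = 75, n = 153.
z(75, 153; 2, 2) ≤ (1/2)[75 + √(75² + 4·75·153·152)] = (1/2)[75 + √6982425] = 1358.7139

Kővári–Sós–Turán: let r_1, ..., r_75 be the row sums and z = Σ r_i the total number of 1s. Each pair of columns can share at most one row with both entries 1 (else a 2×2 all-ones block appears), so Σ_i C(r_i, 2) ≤ C(153, 2) = 11628. By convexity Σ_i C(r_i, 2) ≥ 75·C(z/75, 2) = z(z − 75)/(2·75), giving z² − 75z − 75·153·152 ≤ 0 and hence z ≤ (1/2)[75 + √(5625 + 4·1744200)] = (1/2)[75 + √6982425] ≈ (1/2)(75 + 2642.4279) = 1358.7139.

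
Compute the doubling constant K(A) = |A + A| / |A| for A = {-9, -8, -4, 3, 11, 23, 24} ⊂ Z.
K = |A + A| / |A| = 26/7

Enumerate A + A = {a + b : a, b ∈ A}. With |A| = 7, there are |A|^2 = 49 ordered sum pairs; collecting distinct values, A + A = {-18, -17, -16, -13, -12, -8, -6, -5, -1, 2, 3, 6, 7, 14, 15, 16, 19, 20, 22, 26, 27, 34, 35, 46, 47, 48}, so |A + A| = 26. Thus K = 26/7. For comparison, the minimum possible |A + A| over all 7-element sets is 2·7 − 1 = 13 (so min K = 13/7), attained only by arithmetic progressions.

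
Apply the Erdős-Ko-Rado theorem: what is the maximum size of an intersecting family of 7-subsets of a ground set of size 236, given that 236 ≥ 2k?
max |F| = C(235, 6) = 219348639510

Erdős-Ko-Rado (1961): when n ≥ 2k, max |F| = C(n−1, k−1). The bound is attained by the star {A : i ∈ A} for any fixed i ∈ [n]. Here C(236−1, 7−1) = C(235, 6) = 219348639510.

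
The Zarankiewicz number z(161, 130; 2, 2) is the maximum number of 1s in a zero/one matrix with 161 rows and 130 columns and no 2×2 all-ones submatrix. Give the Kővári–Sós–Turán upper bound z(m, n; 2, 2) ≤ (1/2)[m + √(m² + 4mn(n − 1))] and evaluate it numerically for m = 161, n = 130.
z(161, 130; 2, 2) ≤ (1/2)[161 + √(161² + 4·161·130·129)] = (1/2)[161 + √10825801] = 1725.6293

Kővári–Sós–Turán: let r_1, ..., r_161 be the row sums and z = Σ r_i the total number of 1s. Each pair of columns can share at most one row with both entries 1 (else a 2×2 all-ones block appears), so Σ_i C(r_i, 2) ≤ C(130, 2) = 8385. By convexity Σ_i C(r_i, 2) ≥ 161·C(z/161, 2) = z(z − 161)/(2·161), giving z² − 161z − 161·130·129 ≤ 0 and hence z ≤ (1/2)[161 + √(25921 + 4·2699970)] = (1/2)[161 + √10825801] ≈ (1/2)(161 + 3290.2585) = 1725.6293.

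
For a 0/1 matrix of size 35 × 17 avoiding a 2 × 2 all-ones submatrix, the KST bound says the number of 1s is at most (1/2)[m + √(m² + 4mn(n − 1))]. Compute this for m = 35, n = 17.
z(35, 17; 2, 2) ≤ (1/2)[35 + √(35² + 4·35·17·16)] = (1/2)[35 + √39305] = 116.6274

Kővári–Sós–Turán: let r_1, ..., r_35 be the row sums and z = Σ r_i the total number of 1s. Each pair of columns can share at most one row with both entries 1 (else a 2×2 all-ones block appears), so Σ_i C(r_i, 2) ≤ C(17, 2) = 136. By convexity Σ_i C(r_i, 2) ≥ 35·C(z/35, 2) = z(z − 35)/(2·35), giving z² − 35z − 35·17·16 ≤ 0 and hence z ≤ (1/2)[35 + √(1225 + 4·9520)] = (1/2)[35 + √39305] ≈ (1/2)(35 + 198.2549) = 116.6274.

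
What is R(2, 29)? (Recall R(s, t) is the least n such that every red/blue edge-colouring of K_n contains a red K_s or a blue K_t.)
R(2, 29) = 29

R(2, k) = k for all k ≥ 2: in a 2-colouring of K_k, either some edge is red (a red K_2) or all edges are blue (a blue K_k). And K_{28} coloured all-blue has no blue K_29, so R(2, 29) > 28. Hence R(2, 29) = 29.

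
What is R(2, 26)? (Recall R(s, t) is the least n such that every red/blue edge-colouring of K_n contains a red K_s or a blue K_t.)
R(2, 26) = 26

R(2, k) = k for all k ≥ 2: in a 2-colouring of K_k, either some edge is red (a red K_2) or all edges are blue (a blue K_k). And K_{25} coloured all-blue has no blue K_26, so R(2, 26) > 25. Hence R(2, 26) = 26.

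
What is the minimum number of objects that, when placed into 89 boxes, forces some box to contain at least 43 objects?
n = (43 − 1)·89 + 1 = 3739

By the generalised pigeonhole principle, to guarantee some box contains ≥ r objects we need more than (r − 1) · k objects total. Threshold: n = (r − 1) · k + 1. With r = 43 and k = 89: n = 42 · 89 + 1 = 3738 + 1 = 3739. For n = 3738 = 42 · 89, we can put exactly 42 objects in every box, avoiding 43 in any single one — so 3739 is tight.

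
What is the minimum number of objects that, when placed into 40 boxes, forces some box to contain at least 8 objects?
n = (8 − 1)·40 + 1 = 281

By the generalised pigeonhole principle, to guarantee some box contains ≥ r objects we need more than (r − 1) · k objects total. Threshold: n = (r − 1) · k + 1. With r = 8 and k = 40: n = 7 · 40 + 1 = 280 + 1 = 281. For n = 280 = 7 · 40, we can put exactly 7 objects in every box, avoiding 8 in any single one — so 281 is tight.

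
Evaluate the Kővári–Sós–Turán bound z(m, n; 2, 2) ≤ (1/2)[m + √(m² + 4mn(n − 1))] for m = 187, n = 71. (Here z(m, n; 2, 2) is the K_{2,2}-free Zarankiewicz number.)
z(187, 71; 2, 2) ≤ (1/2)[187 + √(187² + 4·187·71·70)] = (1/2)[187 + √3752529] = 1062.0723

Kővári–Sós–Turán: let r_1, ..., r_187 be the row sums and z = Σ r_i the total number of 1s. Each pair of columns can share at most one row with both entries 1 (else a 2×2 all-ones block appears), so Σ_i C(r_i, 2) ≤ C(71, 2) = 2485. By convexity Σ_i C(r_i, 2) ≥ 187·C(z/187, 2) = z(z − 187)/(2·187), giving z² − 187z − 187·71·70 ≤ 0 and hence z ≤ (1/2)[187 + √(34969 + 4·929390)] = (1/2)[187 + √3752529] ≈ (1/2)(187 + 1937.1445) = 1062.0723.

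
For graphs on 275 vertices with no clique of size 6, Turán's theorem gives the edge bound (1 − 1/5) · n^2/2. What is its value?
Turán density bound = (4/5) · 275^2/2 = 30250

Turán's theorem: ex(n, K_{r+1}) is achieved by the complete r-partite Turán graph T(n, r) with parts as balanced as possible, and is at most (1 − 1/r) · n^2/2. For r = 5, n = 275: the density bound is (4/5) · 75625/2 = 30250. Since 5 ∣ 275, the Turán graph T(275, 5) has parts of equal size 55, and its edge count e(T(275, 5)) = 30250 attains the density bound exactly.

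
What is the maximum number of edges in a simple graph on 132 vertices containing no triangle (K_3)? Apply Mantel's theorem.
ex(132, K_3) = ⌊132^2/4⌋ = 4356

Mantel (1907): a triangle-free graph on n vertices has at most ⌊n^2/4⌋ edges, with equality for the complete bipartite graph K_{⌊n/2⌋, ⌈n/2⌉}. For n = 132: ⌊132^2/4⌋ = ⌊17424/4⌋ = 4356. The extremal graph is K_{66, 66}, which has 66·66 = 4356 edges.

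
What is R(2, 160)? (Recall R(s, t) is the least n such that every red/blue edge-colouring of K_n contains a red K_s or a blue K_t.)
R(2, 160) = 160

R(2, k) = k for all k ≥ 2: in a 2-colouring of K_k, either some edge is red (a red K_2) or all edges are blue (a blue K_k). And K_{159} coloured all-blue has no blue K_160, so R(2, 160) > 159. Hence R(2, 160) = 160.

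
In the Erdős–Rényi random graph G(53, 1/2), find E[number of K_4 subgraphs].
E[# K_4] = C(53, 4) · (1/2)^C(4, 2) = 292825 / 2^6 = 4575.390625

For each 4-subset S of vertices (there are C(53, 4) = 292825 such S), let X_S = 1 if S induces a K_4 (all C(4, 2) = 6 edges present). Then P(X_S = 1) = (1/2)^6 = 1/64. By linearity of expectation, E[# K_4] = C(53, 4) · (1/2)^6 = 292825 / 64 = 4575.390625.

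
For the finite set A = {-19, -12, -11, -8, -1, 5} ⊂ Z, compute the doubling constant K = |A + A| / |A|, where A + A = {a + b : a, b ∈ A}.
K = |A + A| / |A| = 20/6 = 10/3

Enumerate A + A = {a + b : a, b ∈ A}. With |A| = 6, there are |A|^2 = 36 ordered sum pairs; collecting distinct values, A + A = {-38, -31, -30, -27, -24, -23, -22, -20, -19, -16, -14, -13, -12, -9, -7, -6, -3, -2, 4, 10}, so |A + A| = 20. Thus K = 20/6 = 10/3. For comparison, the minimum possible |A + A| over all 6-element sets is 2·6 − 1 = 11 (so min K = 11/6), attained only by arithmetic progressions.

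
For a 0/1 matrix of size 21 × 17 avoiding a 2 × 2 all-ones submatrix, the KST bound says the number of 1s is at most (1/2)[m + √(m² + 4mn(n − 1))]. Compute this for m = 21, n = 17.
z(21, 17; 2, 2) ≤ (1/2)[21 + √(21² + 4·21·17·16)] = (1/2)[21 + √23289] = 86.8037

Kővári–Sós–Turán: let r_1, ..., r_21 be the row sums and z = Σ r_i the total number of 1s. Each pair of columns can share at most one row with both entries 1 (else a 2×2 all-ones block appears), so Σ_i C(r_i, 2) ≤ C(17, 2) = 136. By convexity Σ_i C(r_i, 2) ≥ 21·C(z/21, 2) = z(z − 21)/(2·21), giving z² − 21z − 21·17·16 ≤ 0 and hence z ≤ (1/2)[21 + √(441 + 4·5712)] = (1/2)[21 + √23289] ≈ (1/2)(21 + 152.6073) = 86.8037.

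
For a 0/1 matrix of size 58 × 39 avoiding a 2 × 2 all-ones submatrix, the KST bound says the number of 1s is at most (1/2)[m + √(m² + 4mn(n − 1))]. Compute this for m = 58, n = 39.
z(58, 39; 2, 2) ≤ (1/2)[58 + √(58² + 4·58·39·38)] = (1/2)[58 + √347188] = 323.6133

Kővári–Sós–Turán: let r_1, ..., r_58 be the row sums and z = Σ r_i the total number of 1s. Each pair of columns can share at most one row with both entries 1 (else a 2×2 all-ones block appears), so Σ_i C(r_i, 2) ≤ C(39, 2) = 741. By convexity Σ_i C(r_i, 2) ≥ 58·C(z/58, 2) = z(z − 58)/(2·58), giving z² − 58z − 58·39·38 ≤ 0 and hence z ≤ (1/2)[58 + √(3364 + 4·85956)] = (1/2)[58 + √347188] ≈ (1/2)(58 + 589.2266) = 323.6133.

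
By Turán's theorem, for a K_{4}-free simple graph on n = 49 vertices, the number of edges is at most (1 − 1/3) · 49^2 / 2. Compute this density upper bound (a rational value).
Turán density bound = (2/3) · 49^2/2 = 2401/3 ≈ 800.3333

Turán's theorem: ex(n, K_{r+1}) is achieved by the complete r-partite Turán graph T(n, r) with parts as balanced as possible, and is at most (1 − 1/r) · n^2/2. For r = 3, n = 49: the density bound is (2/3) · 2401/2 = 2401/3 ≈ 800.3333. The integer-valued extremum is e(T(49, 3)) = 800, which is strictly less than the density bound 2401/3 since 3 ∤ 49 (the parts of T(49, 3) cannot all be equal).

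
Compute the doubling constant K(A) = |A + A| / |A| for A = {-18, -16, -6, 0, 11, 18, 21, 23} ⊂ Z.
K = |A + A| / |A| = 33/8

Enumerate A + A = {a + b : a, b ∈ A}. With |A| = 8, there are |A|^2 = 64 ordered sum pairs; collecting distinct values, A + A = {-36, -34, -32, -24, -22, -18, -16, -12, -7, -6, -5, 0, 2, 3, 5, 7, 11, 12, 15, 17, 18, 21, 22, 23, 29, 32, 34, 36, 39, 41, 42, 44, 46}, so |A + A| = 33. Thus K = 33/8. For comparison, the minimum possible |A + A| over all 8-element sets is 2·8 − 1 = 15 (so min K = 15/8), attained only by arithmetic progressions.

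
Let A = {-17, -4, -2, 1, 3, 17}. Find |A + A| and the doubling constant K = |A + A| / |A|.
K = |A + A| / |A| = 20/6 = 10/3

Enumerate A + A = {a + b : a, b ∈ A}. With |A| = 6, there are |A|^2 = 36 ordered sum pairs; collecting distinct values, A + A = {-34, -21, -19, -16, -14, -8, -6, -4, -3, -1, 0, 1, 2, 4, 6, 13, 15, 18, 20, 34}, so |A + A| = 20. Thus K = 20/6 = 10/3. For comparison, the minimum possible |A + A| over all 6-element sets is 2·6 − 1 = 11 (so min K = 11/6), attained only by arithmetic progressions.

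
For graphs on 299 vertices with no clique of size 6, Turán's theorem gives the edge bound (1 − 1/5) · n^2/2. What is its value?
Turán density bound = (4/5) · 299^2/2 = 178802/5 ≈ 35760.4

Turán's theorem: ex(n, K_{r+1}) is achieved by the complete r-partite Turán graph T(n, r) with parts as balanced as possible, and is at most (1 − 1/r) · n^2/2. For r = 5, n = 299: the density bound is (4/5) · 89401/2 = 178802/5 ≈ 35760.4. The integer-valued extremum is e(T(299, 5)) = 35760, which is strictly less than the density bound 178802/5 since 5 ∤ 299 (the parts of T(299, 5) cannot all be equal).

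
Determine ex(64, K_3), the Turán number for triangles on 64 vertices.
ex(64, K_3) = ⌊64^2/4⌋ = 1024

Mantel (1907): a triangle-free graph on n vertices has at most ⌊n^2/4⌋ edges, with equality for the complete bipartite graph K_{⌊n/2⌋, ⌈n/2⌉}. For n = 64: ⌊64^2/4⌋ = ⌊4096/4⌋ = 1024. The extremal graph is K_{32, 32}, which has 32·32 = 1024 edges.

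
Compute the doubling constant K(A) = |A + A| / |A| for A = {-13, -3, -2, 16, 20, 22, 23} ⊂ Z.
K = |A + A| / |A| = 27/7

Enumerate A + A = {a + b : a, b ∈ A}. With |A| = 7, there are |A|^2 = 49 ordered sum pairs; collecting distinct values, A + A = {-26, -16, -15, -6, -5, -4, 3, 7, 9, 10, 13, 14, 17, 18, 19, 20, 21, 32, 36, 38, 39, 40, 42, 43, 44, 45, 46}, so |A + A| = 27. Thus K = 27/7. For comparison, the minimum possible |A + A| over all 7-element sets is 2·7 − 1 = 13 (so min K = 13/7), attained only by arithmetic progressions.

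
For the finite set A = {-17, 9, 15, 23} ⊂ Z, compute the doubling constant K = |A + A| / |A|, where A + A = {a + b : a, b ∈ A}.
K = |A + A| / |A| = 10/4 = 5/2

Enumerate A + A = {a + b : a, b ∈ A}. With |A| = 4, there are |A|^2 = 16 ordered sum pairs; collecting distinct values, A + A = {-34, -8, -2, 6, 18, 24, 30, 32, 38, 46}, so |A + A| = 10. Thus K = 10/4 = 5/2. For comparison, the minimum possible |A + A| over all 4-element sets is 2·4 − 1 = 7 (so min K = 7/4), attained only by arithmetic progressions.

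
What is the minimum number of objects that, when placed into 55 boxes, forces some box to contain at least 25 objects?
n = (25 − 1)·55 + 1 = 1321

By the generalised pigeonhole principle, to guarantee some box contains ≥ r objects we need more than (r − 1) · k objects total. Threshold: n = (r − 1) · k + 1. With r = 25 and k = 55: n = 24 · 55 + 1 = 1320 + 1 = 1321. For n = 1320 = 24 · 55, we can put exactly 24 objects in every box, avoiding 25 in any single one — so 1321 is tight.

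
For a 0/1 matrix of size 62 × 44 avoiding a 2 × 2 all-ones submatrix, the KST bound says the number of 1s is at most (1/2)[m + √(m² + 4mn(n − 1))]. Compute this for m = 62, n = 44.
z(62, 44; 2, 2) ≤ (1/2)[62 + √(62² + 4·62·44·43)] = (1/2)[62 + √473060] = 374.8968

Kővári–Sós–Turán: let r_1, ..., r_62 be the row sums and z = Σ r_i the total number of 1s. Each pair of columns can share at most one row with both entries 1 (else a 2×2 all-ones block appears), so Σ_i C(r_i, 2) ≤ C(44, 2) = 946. By convexity Σ_i C(r_i, 2) ≥ 62·C(z/62, 2) = z(z − 62)/(2·62), giving z² − 62z − 62·44·43 ≤ 0 and hence z ≤ (1/2)[62 + √(3844 + 4·117304)] = (1/2)[62 + √473060] ≈ (1/2)(62 + 687.7936) = 374.8968.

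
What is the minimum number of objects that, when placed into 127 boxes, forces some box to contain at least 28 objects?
n = (28 − 1)·127 + 1 = 3430

By the generalised pigeonhole principle, to guarantee some box contains ≥ r objects we need more than (r − 1) · k objects total. Threshold: n = (r − 1) · k + 1. With r = 28 and k = 127: n = 27 · 127 + 1 = 3429 + 1 = 3430. For n = 3429 = 27 · 127, we can put exactly 27 objects in every box, avoiding 28 in any single one — so 3430 is tight.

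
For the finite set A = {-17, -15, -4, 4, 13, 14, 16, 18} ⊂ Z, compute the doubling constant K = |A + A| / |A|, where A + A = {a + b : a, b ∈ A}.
K = |A + A| / |A| = 33/8

Enumerate A + A = {a + b : a, b ∈ A}. With |A| = 8, there are |A|^2 = 64 ordered sum pairs; collecting distinct values, A + A = {-34, -32, -30, -21, -19, -13, -11, -8, -4, -3, -2, -1, 0, 1, 3, 8, 9, 10, 12, 14, 17, 18, 20, 22, 26, 27, 28, 29, 30, 31, 32, 34, 36}, so |A + A| = 33. Thus K = 33/8. For comparison, the minimum possible |A + A| over all 8-element sets is 2·8 − 1 = 15 (so min K = 15/8), attained only by arithmetic progressions.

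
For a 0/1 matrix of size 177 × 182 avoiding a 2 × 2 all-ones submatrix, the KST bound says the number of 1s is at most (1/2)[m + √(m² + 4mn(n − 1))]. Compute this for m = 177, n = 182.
z(177, 182; 2, 2) ≤ (1/2)[177 + √(177² + 4·177·182·181)] = (1/2)[177 + √23354265] = 2504.8125

Kővári–Sós–Turán: let r_1, ..., r_177 be the row sums and z = Σ r_i the total number of 1s. Each pair of columns can share at most one row with both entries 1 (else a 2×2 all-ones block appears), so Σ_i C(r_i, 2) ≤ C(182, 2) = 16471. By convexity Σ_i C(r_i, 2) ≥ 177·C(z/177, 2) = z(z − 177)/(2·177), giving z² − 177z − 177·182·181 ≤ 0 and hence z ≤ (1/2)[177 + √(31329 + 4·5830734)] = (1/2)[177 + √23354265] ≈ (1/2)(177 + 4832.6251) = 2504.8125.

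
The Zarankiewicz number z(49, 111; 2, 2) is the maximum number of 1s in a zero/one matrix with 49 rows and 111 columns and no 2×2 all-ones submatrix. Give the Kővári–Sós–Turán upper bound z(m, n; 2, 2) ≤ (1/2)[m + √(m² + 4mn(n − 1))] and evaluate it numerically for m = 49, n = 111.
z(49, 111; 2, 2) ≤ (1/2)[49 + √(49² + 4·49·111·110)] = (1/2)[49 + √2395561] = 798.38

Kővári–Sós–Turán: let r_1, ..., r_49 be the row sums and z = Σ r_i the total number of 1s. Each pair of columns can share at most one row with both entries 1 (else a 2×2 all-ones block appears), so Σ_i C(r_i, 2) ≤ C(111, 2) = 6105. By convexity Σ_i C(r_i, 2) ≥ 49·C(z/49, 2) = z(z − 49)/(2·49), giving z² − 49z − 49·111·110 ≤ 0 and hence z ≤ (1/2)[49 + √(2401 + 4·598290)] = (1/2)[49 + √2395561] ≈ (1/2)(49 + 1547.76) = 798.38.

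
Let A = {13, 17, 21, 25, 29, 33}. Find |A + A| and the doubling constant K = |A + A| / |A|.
K = |A + A| / |A| = 11/6

Enumerate A + A = {a + b : a, b ∈ A}. With |A| = 6, there are |A|^2 = 36 ordered sum pairs; collecting distinct values, A + A = {26, 30, 34, 38, 42, 46, 50, 54, 58, 62, 66}, so |A + A| = 11. Thus K = 11/6. Here |A + A| = 2|A| − 1 = 11, the minimum possible — so K = 11/6 is minimal, which holds iff A is an arithmetic progression.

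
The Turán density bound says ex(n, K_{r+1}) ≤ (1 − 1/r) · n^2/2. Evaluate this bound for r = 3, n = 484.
Turán density bound = (2/3) · 484^2/2 = 234256/3 ≈ 78085.3333

Turán's theorem: ex(n, K_{r+1}) is achieved by the complete r-partite Turán graph T(n, r) with parts as balanced as possible, and is at most (1 − 1/r) · n^2/2. For r = 3, n = 484: the density bound is (2/3) · 234256/2 = 234256/3 ≈ 78085.3333. The integer-valued extremum is e(T(484, 3)) = 78085, which is strictly less than the density bound 234256/3 since 3 ∤ 484 (the parts of T(484, 3) cannot all be equal).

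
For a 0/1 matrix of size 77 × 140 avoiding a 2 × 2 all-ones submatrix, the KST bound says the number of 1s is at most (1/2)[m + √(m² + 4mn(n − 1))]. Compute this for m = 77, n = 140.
z(77, 140; 2, 2) ≤ (1/2)[77 + √(77² + 4·77·140·139)] = (1/2)[77 + √5999609] = 1263.205

Kővári–Sós–Turán: let r_1, ..., r_77 be the row sums and z = Σ r_i the total number of 1s. Each pair of columns can share at most one row with both entries 1 (else a 2×2 all-ones block appears), so Σ_i C(r_i, 2) ≤ C(140, 2) = 9730. By convexity Σ_i C(r_i, 2) ≥ 77·C(z/77, 2) = z(z − 77)/(2·77), giving z² − 77z − 77·140·139 ≤ 0 and hence z ≤ (1/2)[77 + √(5929 + 4·1498420)] = (1/2)[77 + √5999609] ≈ (1/2)(77 + 2449.4099) = 1263.205.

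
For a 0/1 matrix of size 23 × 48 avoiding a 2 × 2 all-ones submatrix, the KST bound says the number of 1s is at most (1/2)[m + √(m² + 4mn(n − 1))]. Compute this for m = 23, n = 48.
z(23, 48; 2, 2) ≤ (1/2)[23 + √(23² + 4·23·48·47)] = (1/2)[23 + √208081] = 239.5795

Kővári–Sós–Turán: let r_1, ..., r_23 be the row sums and z = Σ r_i the total number of 1s. Each pair of columns can share at most one row with both entries 1 (else a 2×2 all-ones block appears), so Σ_i C(r_i, 2) ≤ C(48, 2) = 1128. By convexity Σ_i C(r_i, 2) ≥ 23·C(z/23, 2) = z(z − 23)/(2·23), giving z² − 23z − 23·48·47 ≤ 0 and hence z ≤ (1/2)[23 + √(529 + 4·51888)] = (1/2)[23 + √208081] ≈ (1/2)(23 + 456.159) = 239.5795.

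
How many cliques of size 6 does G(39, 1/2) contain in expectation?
E[# K_6] = C(39, 6) · (1/2)^C(6, 2) = 3262623 / 2^15 ≈ 99.567352

For each 6-subset S of vertices (there are C(39, 6) = 3262623 such S), let X_S = 1 if S induces a K_6 (all C(6, 2) = 15 edges present). Then P(X_S = 1) = (1/2)^15 = 1/32768. By linearity of expectation, E[# K_6] = C(39, 6) · (1/2)^15 = 3262623 / 32768 ≈ 99.567352.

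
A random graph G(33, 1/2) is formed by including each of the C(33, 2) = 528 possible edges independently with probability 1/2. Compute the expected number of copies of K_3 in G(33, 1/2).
E[# K_3] = C(33, 3) · (1/2)^C(3, 2) = 5456 / 2^3 = 682

For each 3-subset S of vertices (there are C(33, 3) = 5456 such S), let X_S = 1 if S induces a K_3 (all C(3, 2) = 3 edges present). Then P(X_S = 1) = (1/2)^3 = 1/8. By linearity of expectation, E[# K_3] = C(33, 3) · (1/2)^3 = 5456 / 8 = 682.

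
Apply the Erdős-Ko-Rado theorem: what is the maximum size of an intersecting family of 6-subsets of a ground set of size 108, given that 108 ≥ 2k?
max |F| = C(107, 5) = 106308566

The Erdős-Ko-Rado theorem states: for n ≥ 2k, an intersecting family of k-subsets of an n-element set has size at most C(n − 1, k − 1), with equality for 'star' families {A ⊆ [n] : |A| = k, i ∈ A} (fix an element i). For n = 108, k = 6: C(107, 5) = 106308566.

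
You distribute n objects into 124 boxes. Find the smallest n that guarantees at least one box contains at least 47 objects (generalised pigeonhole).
n = (47 − 1)·124 + 1 = 5705

By the generalised pigeonhole principle, to guarantee some box contains ≥ r objects we need more than (r − 1) · k objects total. Threshold: n = (r − 1) · k + 1. With r = 47 and k = 124: n = 46 · 124 + 1 = 5704 + 1 = 5705. For n = 5704 = 46 · 124, we can put exactly 46 objects in every box, avoiding 47 in any single one — so 5705 is tight.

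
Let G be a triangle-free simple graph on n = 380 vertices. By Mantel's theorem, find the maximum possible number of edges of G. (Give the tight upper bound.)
ex(380, K_3) = ⌊380^2/4⌋ = 36100

Mantel (1907): a triangle-free graph on n vertices has at most ⌊n^2/4⌋ edges, with equality for the complete bipartite graph K_{⌊n/2⌋, ⌈n/2⌉}. For n = 380: ⌊380^2/4⌋ = ⌊144400/4⌋ = 36100. The extremal graph is K_{190, 190}, which has 190·190 = 36100 edges.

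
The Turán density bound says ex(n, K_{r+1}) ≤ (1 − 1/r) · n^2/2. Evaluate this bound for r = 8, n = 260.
Turán density bound = (7/8) · 260^2/2 = 29575

Turán's theorem: ex(n, K_{r+1}) is achieved by the complete r-partite Turán graph T(n, r) with parts as balanced as possible, and is at most (1 − 1/r) · n^2/2. For r = 8, n = 260: the density bound is (7/8) · 67600/2 = 29575. The integer-valued extremum is e(T(260, 8)) = 29574, which is strictly less than the density bound 29575 since 8 ∤ 260 (the parts of T(260, 8) cannot all be equal).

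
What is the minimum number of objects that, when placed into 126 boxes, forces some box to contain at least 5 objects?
n = (5 − 1)·126 + 1 = 505

By the generalised pigeonhole principle, to guarantee some box contains ≥ r objects we need more than (r − 1) · k objects total. Threshold: n = (r − 1) · k + 1. With r = 5 and k = 126: n = 4 · 126 + 1 = 504 + 1 = 505. For n = 504 = 4 · 126, we can put exactly 4 objects in every box, avoiding 5 in any single one — so 505 is tight.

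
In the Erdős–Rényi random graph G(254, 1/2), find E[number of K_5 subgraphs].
E[# K_5] = C(254, 5) · (1/2)^C(5, 2) = 8468125050 / 2^10 = 4234062525/512 ≈ 8269653.369141

For each 5-subset S of vertices (there are C(254, 5) = 8468125050 such S), let X_S = 1 if S induces a K_5 (all C(5, 2) = 10 edges present). Then P(X_S = 1) = (1/2)^10 = 1/1024. By linearity of expectation, E[# K_5] = C(254, 5) · (1/2)^10 = 8468125050 / 1024 = 4234062525/512 ≈ 8269653.369141.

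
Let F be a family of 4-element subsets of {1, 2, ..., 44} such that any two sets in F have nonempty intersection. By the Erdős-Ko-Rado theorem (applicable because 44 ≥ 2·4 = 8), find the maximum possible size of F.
max |F| = C(43, 3) = 12341

The Erdős-Ko-Rado theorem states: for n ≥ 2k, an intersecting family of k-subsets of an n-element set has size at most C(n − 1, k − 1), with equality for 'star' families {A ⊆ [n] : |A| = k, i ∈ A} (fix an element i). For n = 44, k = 4: C(43, 3) = 12341.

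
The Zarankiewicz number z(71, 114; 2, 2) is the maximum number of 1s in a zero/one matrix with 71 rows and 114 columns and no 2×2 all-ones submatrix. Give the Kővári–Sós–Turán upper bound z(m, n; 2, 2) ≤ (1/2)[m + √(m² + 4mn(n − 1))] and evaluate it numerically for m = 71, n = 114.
z(71, 114; 2, 2) ≤ (1/2)[71 + √(71² + 4·71·114·113)] = (1/2)[71 + √3663529] = 992.5174

Kővári–Sós–Turán: let r_1, ..., r_71 be the row sums and z = Σ r_i the total number of 1s. Each pair of columns can share at most one row with both entries 1 (else a 2×2 all-ones block appears), so Σ_i C(r_i, 2) ≤ C(114, 2) = 6441. By convexity Σ_i C(r_i, 2) ≥ 71·C(z/71, 2) = z(z − 71)/(2·71), giving z² − 71z − 71·114·113 ≤ 0 and hence z ≤ (1/2)[71 + √(5041 + 4·914622)] = (1/2)[71 + √3663529] ≈ (1/2)(71 + 1914.0347) = 992.5174.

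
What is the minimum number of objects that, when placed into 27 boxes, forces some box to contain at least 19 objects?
n = (19 − 1)·27 + 1 = 487

By the generalised pigeonhole principle, to guarantee some box contains ≥ r objects we need more than (r − 1) · k objects total. Threshold: n = (r − 1) · k + 1. With r = 19 and k = 27: n = 18 · 27 + 1 = 486 + 1 = 487. For n = 486 = 18 · 27, we can put exactly 18 objects in every box, avoiding 19 in any single one — so 487 is tight.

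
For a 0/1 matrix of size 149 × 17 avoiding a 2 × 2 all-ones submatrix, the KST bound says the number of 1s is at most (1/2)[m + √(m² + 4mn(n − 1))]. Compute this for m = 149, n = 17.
z(149, 17; 2, 2) ≤ (1/2)[149 + √(149² + 4·149·17·16)] = (1/2)[149 + √184313] = 289.1584

Kővári–Sós–Turán: let r_1, ..., r_149 be the row sums and z = Σ r_i the total number of 1s. Each pair of columns can share at most one row with both entries 1 (else a 2×2 all-ones block appears), so Σ_i C(r_i, 2) ≤ C(17, 2) = 136. By convexity Σ_i C(r_i, 2) ≥ 149·C(z/149, 2) = z(z − 149)/(2·149), giving z² − 149z − 149·17·16 ≤ 0 and hence z ≤ (1/2)[149 + √(22201 + 4·40528)] = (1/2)[149 + √184313] ≈ (1/2)(149 + 429.3169) = 289.1584.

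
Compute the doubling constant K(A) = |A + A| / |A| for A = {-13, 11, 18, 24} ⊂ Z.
K = |A + A| / |A| = 10/4 = 5/2

Enumerate A + A = {a + b : a, b ∈ A}. With |A| = 4, there are |A|^2 = 16 ordered sum pairs; collecting distinct values, A + A = {-26, -2, 5, 11, 22, 29, 35, 36, 42, 48}, so |A + A| = 10. Thus K = 10/4 = 5/2. For comparison, the minimum possible |A + A| over all 4-element sets is 2·4 − 1 = 7 (so min K = 7/4), attained only by arithmetic progressions.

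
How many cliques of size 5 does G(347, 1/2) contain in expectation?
E[# K_5] = C(347, 5) · (1/2)^C(5, 2) = 40728272074 / 2^10 = 20364136037/512 ≈ 39773703.197266

For each 5-subset S of vertices (there are C(347, 5) = 40728272074 such S), let X_S = 1 if S induces a K_5 (all C(5, 2) = 10 edges present). Then P(X_S = 1) = (1/2)^10 = 1/1024. By linearity of expectation, E[# K_5] = C(347, 5) · (1/2)^10 = 40728272074 / 1024 = 20364136037/512 ≈ 39773703.197266.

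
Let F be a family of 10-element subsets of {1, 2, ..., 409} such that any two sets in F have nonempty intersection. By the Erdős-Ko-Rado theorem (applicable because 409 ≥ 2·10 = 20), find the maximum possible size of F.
max |F| = C(408, 9) = 789931485515343600

Erdős-Ko-Rado (1961): when n ≥ 2k, max |F| = C(n−1, k−1). The bound is attained by the star {A : i ∈ A} for any fixed i ∈ [n]. Here C(409−1, 10−1) = C(408, 9) = 789931485515343600.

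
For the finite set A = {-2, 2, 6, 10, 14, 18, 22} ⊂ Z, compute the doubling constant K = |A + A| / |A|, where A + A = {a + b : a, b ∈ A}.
K = |A + A| / |A| = 13/7

Enumerate A + A = {a + b : a, b ∈ A}. With |A| = 7, there are |A|^2 = 49 ordered sum pairs; collecting distinct values, A + A = {-4, 0, 4, 8, 12, 16, 20, 24, 28, 32, 36, 40, 44}, so |A + A| = 13. Thus K = 13/7. Here |A + A| = 2|A| − 1 = 13, the minimum possible — so K = 13/7 is minimal, which holds iff A is an arithmetic progression.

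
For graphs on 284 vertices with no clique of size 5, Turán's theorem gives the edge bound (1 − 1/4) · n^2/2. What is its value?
Turán density bound = (3/4) · 284^2/2 = 30246

Turán's theorem: ex(n, K_{r+1}) is achieved by the complete r-partite Turán graph T(n, r) with parts as balanced as possible, and is at most (1 − 1/r) · n^2/2. For r = 4, n = 284: the density bound is (3/4) · 80656/2 = 30246. Since 4 ∣ 284, the Turán graph T(284, 4) has parts of equal size 71, and its edge count e(T(284, 4)) = 30246 attains the density bound exactly.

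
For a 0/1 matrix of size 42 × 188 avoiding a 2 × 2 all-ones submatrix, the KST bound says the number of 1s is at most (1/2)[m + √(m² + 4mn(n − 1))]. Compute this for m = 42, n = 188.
z(42, 188; 2, 2) ≤ (1/2)[42 + √(42² + 4·42·188·187)] = (1/2)[42 + √5907972] = 1236.316

Kővári–Sós–Turán: let r_1, ..., r_42 be the row sums and z = Σ r_i the total number of 1s. Each pair of columns can share at most one row with both entries 1 (else a 2×2 all-ones block appears), so Σ_i C(r_i, 2) ≤ C(188, 2) = 17578. By convexity Σ_i C(r_i, 2) ≥ 42·C(z/42, 2) = z(z − 42)/(2·42), giving z² − 42z − 42·188·187 ≤ 0 and hence z ≤ (1/2)[42 + √(1764 + 4·1476552)] = (1/2)[42 + √5907972] ≈ (1/2)(42 + 2430.632) = 1236.316.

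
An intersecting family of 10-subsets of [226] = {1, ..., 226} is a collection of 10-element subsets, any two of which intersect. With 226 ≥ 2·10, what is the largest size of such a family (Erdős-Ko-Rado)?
max |F| = C(225, 9) = 3463383932908900

The Erdős-Ko-Rado theorem states: for n ≥ 2k, an intersecting family of k-subsets of an n-element set has size at most C(n − 1, k − 1), with equality for 'star' families {A ⊆ [n] : |A| = k, i ∈ A} (fix an element i). For n = 226, k = 10: C(225, 9) = 3463383932908900.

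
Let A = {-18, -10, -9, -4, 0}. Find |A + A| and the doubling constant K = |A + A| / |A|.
K = |A + A| / |A| = 14/5

Enumerate A + A = {a + b : a, b ∈ A}. With |A| = 5, there are |A|^2 = 25 ordered sum pairs; collecting distinct values, A + A = {-36, -28, -27, -22, -20, -19, -18, -14, -13, -10, -9, -8, -4, 0}, so |A + A| = 14. Thus K = 14/5. For comparison, the minimum possible |A + A| over all 5-element sets is 2·5 − 1 = 9 (so min K = 9/5), attained only by arithmetic progressions.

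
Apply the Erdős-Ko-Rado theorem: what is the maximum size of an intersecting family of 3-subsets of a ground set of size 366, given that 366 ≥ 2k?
max |F| = C(365, 2) = 66430

The Erdős-Ko-Rado theorem states: for n ≥ 2k, an intersecting family of k-subsets of an n-element set has size at most C(n − 1, k − 1), with equality for 'star' families {A ⊆ [n] : |A| = k, i ∈ A} (fix an element i). For n = 366, k = 3: C(365, 2) = 66430.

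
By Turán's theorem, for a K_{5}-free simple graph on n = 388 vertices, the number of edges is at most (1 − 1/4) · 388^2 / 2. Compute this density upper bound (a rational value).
Turán density bound = (3/4) · 388^2/2 = 56454

Turán's theorem: ex(n, K_{r+1}) is achieved by the complete r-partite Turán graph T(n, r) with parts as balanced as possible, and is at most (1 − 1/r) · n^2/2. For r = 4, n = 388: the density bound is (3/4) · 150544/2 = 56454. Since 4 ∣ 388, the Turán graph T(388, 4) has parts of equal size 97, and its edge count e(T(388, 4)) = 56454 attains the density bound exactly.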